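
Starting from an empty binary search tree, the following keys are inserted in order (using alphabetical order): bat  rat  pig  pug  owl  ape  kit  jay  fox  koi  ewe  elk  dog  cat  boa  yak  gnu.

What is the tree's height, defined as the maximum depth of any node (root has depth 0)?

11

bat: root
rat: right child of bat (depth 1)
pig: left child of rat (depth 2)
pug: right child of pig (depth 3)
owl: left child of pig (depth 3)
ape: left child of bat (depth 1)
kit: left child of owl (depth 4)
jay: left child of kit (depth 5)
fox: left child of jay (depth 6)
koi: right child of kit (depth 5)
ewe: left child of fox (depth 7)
elk: left child of ewe (depth 8)
dog: left child of elk (depth 9)
cat: left child of dog (depth 10)
boa: left child of cat (depth 11)
yak: right child of rat (depth 2)
gnu: right child of fox (depth 7)

The deepest node is boa at depth 11.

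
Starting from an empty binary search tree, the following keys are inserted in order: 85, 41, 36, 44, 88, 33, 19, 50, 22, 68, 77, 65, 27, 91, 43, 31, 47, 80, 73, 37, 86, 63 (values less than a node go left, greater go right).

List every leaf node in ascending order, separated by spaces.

85: root
41: left child of 85 (depth 1)
36: left child of 41 (depth 2)
44: right child of 41 (depth 2)
88: right child of 85 (depth 1)
33: left child of 36 (depth 3)
19: left child of 33 (depth 4)
50: right child of 44 (depth 3)
22: right child of 19 (depth 5)
68: right child of 50 (depth 4)
77: right child of 68 (depth 5)
65: left child of 68 (depth 5)
27: right child of 22 (depth 6)
91: right child of 88 (depth 2)
43: left child of 44 (depth 3)
31: right child of 27 (depth 7)
47: left child of 50 (depth 4)
80: right child of 77 (depth 6)
73: left child of 77 (depth 6)
37: right child of 36 (depth 3)
86: left child of 88 (depth 2)
63: left child of 65 (depth 6)

31 37 43 47 63 73 80 86 91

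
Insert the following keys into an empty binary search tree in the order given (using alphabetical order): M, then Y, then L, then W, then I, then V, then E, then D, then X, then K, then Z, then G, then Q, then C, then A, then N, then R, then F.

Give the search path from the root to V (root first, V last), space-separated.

Insert M: tree is empty, so M becomes the root.
Insert Y: Y > M → go right. Place as right child of M.
Insert L: L < M → go left. Place as left child of M.
Insert W: W > M → go right; W < Y → go left. Place as left child of Y.
Insert I: I < M → go left; I < L → go left. Place as left child of L.
Insert V: V > M → go right; V < Y → go left; V < W → go left. Place as left child of W.
Insert E: E < M → go left; E < L → go left; E < I → go left. Place as left child of I.
Insert D: D < M → go left; D < L → go left; D < I → go left; D < E → go left. Place as left child of E.
Insert X: X > M → go right; X < Y → go left; X > W → go right. Place as right child of W.
Insert K: K < M → go left; K < L → go left; K > I → go right. Place as right child of I.
Insert Z: Z > M → go right; Z > Y → go right. Place as right child of Y.
Insert G: G < M → go left; G < L → go left; G < I → go left; G > E → go right. Place as right child of E.
Insert Q: Q > M → go right; Q < Y → go left; Q < W → go left; Q < V → go left. Place as left child of V.
Insert C: C < M → go left; C < L → go left; C < I → go left; C < E → go left; C < D → go left. Place as left child of D.
Insert A: A < M → go left; A < L → go left; A < I → go left; A < E → go left; A < D → go left; A < C → go left. Place as left child of C.
Insert N: N > M → go right; N < Y → go left; N < W → go left; N < V → go left; N < Q → go left. Place as left child of Q.
Insert R: R > M → go right; R < Y → go left; R < W → go left; R < V → go left; R > Q → go right. Place as right child of Q.
Insert F: F < M → go left; F < L → go left; F < I → go left; F > E → go right; F < G → go left. Place as left child of G.

M Y W V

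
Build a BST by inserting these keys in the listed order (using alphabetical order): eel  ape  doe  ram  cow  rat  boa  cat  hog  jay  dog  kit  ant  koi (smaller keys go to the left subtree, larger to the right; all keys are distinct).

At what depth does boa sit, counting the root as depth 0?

Insert eel: tree is empty, so eel becomes the root.
Insert ape: ape < eel → go left. Place as left child of eel.
Insert doe: doe < eel → go left; doe > ape → go right. Place as right child of ape.
Insert ram: ram > eel → go right. Place as right child of eel.
Insert cow: cow < eel → go left; cow > ape → go right; cow < doe → go left. Place as left child of doe.
Insert rat: rat > eel → go right; rat > ram → go right. Place as right child of ram.
Insert boa: boa < eel → go left; boa > ape → go right; boa < doe → go left; boa < cow → go left. Place as left child of cow.
Insert cat: cat < eel → go left; cat > ape → go right; cat < doe → go left; cat < cow → go left; cat > boa → go right. Place as right child of boa.
Insert hog: hog > eel → go right; hog < ram → go left. Place as left child of ram.
Insert jay: jay > eel → go right; jay < ram → go left; jay > hog → go right. Place as right child of hog.
Insert dog: dog < eel → go left; dog > ape → go right; dog > doe → go right. Place as right child of doe.
Insert kit: kit > eel → go right; kit < ram → go left; kit > hog → go right; kit > jay → go right. Place as right child of jay.
Insert ant: ant < eel → go left; ant < ape → go left. Place as left child of ape.
Insert koi: koi > eel → go right; koi < ram → go left; koi > hog → go right; koi > jay → go right; koi > kit → go right. Place as right child of kit.

Path to boa: eel → ape → doe → cow → boa, which is 4 edges.

4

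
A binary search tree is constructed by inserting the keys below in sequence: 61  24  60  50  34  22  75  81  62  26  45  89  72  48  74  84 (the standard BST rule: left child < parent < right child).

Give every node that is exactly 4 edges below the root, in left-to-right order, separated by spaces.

34 74 84

Resulting structure (node: left, right):
  61: L=24, R=75
  24: L=22, R=60
  60: L=50, R=–
  50: L=34, R=–
  34: L=26, R=45
  22: L=–, R=–
  75: L=62, R=81
  81: L=–, R=89
  62: L=–, R=72
  26: L=–, R=–
  45: L=–, R=48
  89: L=84, R=–
  72: L=–, R=74
  48: L=–, R=–
  74: L=–, R=–
  84: L=–, R=–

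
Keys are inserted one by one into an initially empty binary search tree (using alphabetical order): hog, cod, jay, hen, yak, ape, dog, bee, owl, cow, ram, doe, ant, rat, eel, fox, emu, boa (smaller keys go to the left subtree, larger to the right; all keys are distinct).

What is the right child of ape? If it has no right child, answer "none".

Resulting structure (node: left, right):
  hog: L=cod, R=jay
  cod: L=ape, R=hen
  jay: L=–, R=yak
  hen: L=dog, R=–
  yak: L=owl, R=–
  ape: L=ant, R=bee
  dog: L=cow, R=eel
  bee: L=–, R=boa
  owl: L=–, R=ram
  cow: L=–, R=doe
  ram: L=–, R=rat
  doe: L=–, R=–
  ant: L=–, R=–
  rat: L=–, R=–
  eel: L=–, R=fox
  fox: L=emu, R=–
  emu: L=–, R=–
  boa: L=–, R=–

bee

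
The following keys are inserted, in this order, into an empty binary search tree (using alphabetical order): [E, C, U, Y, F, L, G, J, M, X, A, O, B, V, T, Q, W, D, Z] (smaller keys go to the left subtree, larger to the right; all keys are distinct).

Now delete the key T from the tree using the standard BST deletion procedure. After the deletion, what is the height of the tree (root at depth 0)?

6

E: root
C: left child of E (depth 1)
U: right child of E (depth 1)
Y: right child of U (depth 2)
F: left child of U (depth 2)
L: right child of F (depth 3)
G: left child of L (depth 4)
J: right child of G (depth 5)
M: right child of L (depth 4)
X: left child of Y (depth 3)
A: left child of C (depth 2)
O: right child of M (depth 5)
B: right child of A (depth 3)
V: left child of X (depth 4)
T: right child of O (depth 6)
Q: left child of T (depth 7)
W: right child of V (depth 5)
D: right child of C (depth 2)
Z: right child of Y (depth 3)

Delete T (at most one child — splice it out).
After deletion, deepest node is Q at depth 6.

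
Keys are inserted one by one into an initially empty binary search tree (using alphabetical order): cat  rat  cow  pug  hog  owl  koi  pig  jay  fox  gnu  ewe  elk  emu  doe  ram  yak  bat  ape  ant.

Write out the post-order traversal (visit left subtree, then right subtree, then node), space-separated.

ant ape bat doe emu elk ewe gnu fox jay koi pig owl hog ram pug cow yak rat cat

Resulting structure (node: left, right):
  cat: L=bat, R=rat
  rat: L=cow, R=yak
  cow: L=–, R=pug
  pug: L=hog, R=ram
  hog: L=fox, R=owl
  owl: L=koi, R=pig
  koi: L=jay, R=–
  pig: L=–, R=–
  jay: L=–, R=–
  fox: L=ewe, R=gnu
  gnu: L=–, R=–
  ewe: L=elk, R=–
  elk: L=doe, R=emu
  emu: L=–, R=–
  doe: L=–, R=–
  ram: L=–, R=–
  yak: L=–, R=–
  bat: L=ape, R=–
  ape: L=ant, R=–
  ant: L=–, R=–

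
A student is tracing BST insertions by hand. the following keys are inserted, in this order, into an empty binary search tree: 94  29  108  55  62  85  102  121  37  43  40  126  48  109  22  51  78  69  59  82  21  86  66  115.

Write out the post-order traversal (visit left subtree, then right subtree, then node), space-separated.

21 22 40 51 48 43 37 59 66 69 82 78 86 85 62 55 29 102 115 109 126 121 108 94

Resulting structure (node: left, right):
  94: L=29, R=108
  29: L=22, R=55
  108: L=102, R=121
  55: L=37, R=62
  62: L=59, R=85
  85: L=78, R=86
  102: L=–, R=–
  121: L=109, R=126
  37: L=–, R=43
  43: L=40, R=48
  40: L=–, R=–
  126: L=–, R=–
  48: L=–, R=51
  109: L=–, R=115
  22: L=21, R=–
  51: L=–, R=–
  78: L=69, R=82
  69: L=66, R=–
  59: L=–, R=–
  82: L=–, R=–
  21: L=–, R=–
  86: L=–, R=–
  66: L=–, R=–
  115: L=–, R=–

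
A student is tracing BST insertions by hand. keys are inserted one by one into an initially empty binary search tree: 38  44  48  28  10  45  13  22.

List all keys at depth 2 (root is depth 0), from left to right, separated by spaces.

10 48

Resulting structure (node: left, right):
  38: L=28, R=44
  44: L=–, R=48
  48: L=45, R=–
  28: L=10, R=–
  10: L=–, R=13
  45: L=–, R=–
  13: L=–, R=22
  22: L=–, R=–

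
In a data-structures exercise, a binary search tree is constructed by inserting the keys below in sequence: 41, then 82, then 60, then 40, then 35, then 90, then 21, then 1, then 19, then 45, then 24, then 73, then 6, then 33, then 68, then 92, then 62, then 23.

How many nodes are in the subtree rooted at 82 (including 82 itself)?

Insert 41: tree is empty, so 41 becomes the root.
Insert 82: 82 > 41 → go right. Place as right child of 41.
Insert 60: 60 > 41 → go right; 60 < 82 → go left. Place as left child of 82.
Insert 40: 40 < 41 → go left. Place as left child of 41.
Insert 35: 35 < 41 → go left; 35 < 40 → go left. Place as left child of 40.
Insert 90: 90 > 41 → go right; 90 > 82 → go right. Place as right child of 82.
Insert 21: 21 < 41 → go left; 21 < 40 → go left; 21 < 35 → go left. Place as left child of 35.
Insert 1: 1 < 41 → go left; 1 < 40 → go left; 1 < 35 → go left; 1 < 21 → go left. Place as left child of 21.
Insert 19: 19 < 41 → go left; 19 < 40 → go left; 19 < 35 → go left; 19 < 21 → go left; 19 > 1 → go right. Place as right child of 1.
Insert 45: 45 > 41 → go right; 45 < 82 → go left; 45 < 60 → go left. Place as left child of 60.
Insert 24: 24 < 41 → go left; 24 < 40 → go left; 24 < 35 → go left; 24 > 21 → go right. Place as right child of 21.
Insert 73: 73 > 41 → go right; 73 < 82 → go left; 73 > 60 → go right. Place as right child of 60.
Insert 6: 6 < 41 → go left; 6 < 40 → go left; 6 < 35 → go left; 6 < 21 → go left; 6 > 1 → go right; 6 < 19 → go left. Place as left child of 19.
Insert 33: 33 < 41 → go left; 33 < 40 → go left; 33 < 35 → go left; 33 > 21 → go right; 33 > 24 → go right. Place as right child of 24.
Insert 68: 68 > 41 → go right; 68 < 82 → go left; 68 > 60 → go right; 68 < 73 → go left. Place as left child of 73.
Insert 92: 92 > 41 → go right; 92 > 82 → go right; 92 > 90 → go right. Place as right child of 90.
Insert 62: 62 > 41 → go right; 62 < 82 → go left; 62 > 60 → go right; 62 < 73 → go left; 62 < 68 → go left. Place as left child of 68.
Insert 23: 23 < 41 → go left; 23 < 40 → go left; 23 < 35 → go left; 23 > 21 → go right; 23 < 24 → go left. Place as left child of 24.

Subtree rooted at 82 contains: 82, 60, 45, 73, 68, 62, 90, 92 — 8 nodes.

8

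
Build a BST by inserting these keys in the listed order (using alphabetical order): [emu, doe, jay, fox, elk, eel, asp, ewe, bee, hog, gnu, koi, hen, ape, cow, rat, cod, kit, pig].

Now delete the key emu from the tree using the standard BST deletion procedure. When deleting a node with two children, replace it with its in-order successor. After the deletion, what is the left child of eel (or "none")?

Insert emu: tree is empty, so emu becomes the root.
Insert doe: doe < emu → go left. Place as left child of emu.
Insert jay: jay > emu → go right. Place as right child of emu.
Insert fox: fox > emu → go right; fox < jay → go left. Place as left child of jay.
Insert elk: elk < emu → go left; elk > doe → go right. Place as right child of doe.
Insert eel: eel < emu → go left; eel > doe → go right; eel < elk → go left. Place as left child of elk.
Insert asp: asp < emu → go left; asp < doe → go left. Place as left child of doe.
Insert ewe: ewe > emu → go right; ewe < jay → go left; ewe < fox → go left. Place as left child of fox.
Insert bee: bee < emu → go left; bee < doe → go left; bee > asp → go right. Place as right child of asp.
Insert hog: hog > emu → go right; hog < jay → go left; hog > fox → go right. Place as right child of fox.
Insert gnu: gnu > emu → go right; gnu < jay → go left; gnu > fox → go right; gnu < hog → go left. Place as left child of hog.
Insert koi: koi > emu → go right; koi > jay → go right. Place as right child of jay.
Insert hen: hen > emu → go right; hen < jay → go left; hen > fox → go right; hen < hog → go left; hen > gnu → go right. Place as right child of gnu.
Insert ape: ape < emu → go left; ape < doe → go left; ape < asp → go left. Place as left child of asp.
Insert cow: cow < emu → go left; cow < doe → go left; cow > asp → go right; cow > bee → go right. Place as right child of bee.
Insert rat: rat > emu → go right; rat > jay → go right; rat > koi → go right. Place as right child of koi.
Insert cod: cod < emu → go left; cod < doe → go left; cod > asp → go right; cod > bee → go right; cod < cow → go left. Place as left child of cow.
Insert kit: kit > emu → go right; kit > jay → go right; kit < koi → go left. Place as left child of koi.
Insert pig: pig > emu → go right; pig > jay → go right; pig > koi → go right; pig < rat → go left. Place as left child of rat.

Delete emu (two children — replace with in-order successor).
After deletion, eel's left child: none.

none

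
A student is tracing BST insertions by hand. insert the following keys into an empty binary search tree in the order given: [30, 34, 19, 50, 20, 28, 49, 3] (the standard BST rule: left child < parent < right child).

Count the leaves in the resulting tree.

30: root
34: right child of 30 (depth 1)
19: left child of 30 (depth 1)
50: right child of 34 (depth 2)
20: right child of 19 (depth 2)
28: right child of 20 (depth 3)
49: left child of 50 (depth 3)
3: left child of 19 (depth 2)

Leaves: 3, 28, 49 — 3 in total.

3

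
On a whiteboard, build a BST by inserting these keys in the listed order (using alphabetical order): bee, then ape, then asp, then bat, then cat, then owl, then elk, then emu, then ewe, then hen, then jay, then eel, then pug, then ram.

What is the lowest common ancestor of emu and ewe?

emu

Insert bee: tree is empty, so bee becomes the root.
Insert ape: ape < bee → go left. Place as left child of bee.
Insert asp: asp < bee → go left; asp > ape → go right. Place as right child of ape.
Insert bat: bat < bee → go left; bat > ape → go right; bat > asp → go right. Place as right child of asp.
Insert cat: cat > bee → go right. Place as right child of bee.
Insert owl: owl > bee → go right; owl > cat → go right. Place as right child of cat.
Insert elk: elk > bee → go right; elk > cat → go right; elk < owl → go left. Place as left child of owl.
Insert emu: emu > bee → go right; emu > cat → go right; emu < owl → go left; emu > elk → go right. Place as right child of elk.
Insert ewe: ewe > bee → go right; ewe > cat → go right; ewe < owl → go left; ewe > elk → go right; ewe > emu → go right. Place as right child of emu.
Insert hen: hen > bee → go right; hen > cat → go right; hen < owl → go left; hen > elk → go right; hen > emu → go right; hen > ewe → go right. Place as right child of ewe.
Insert jay: jay > bee → go right; jay > cat → go right; jay < owl → go left; jay > elk → go right; jay > emu → go right; jay > ewe → go right; jay > hen → go right. Place as right child of hen.
Insert eel: eel > bee → go right; eel > cat → go right; eel < owl → go left; eel < elk → go left. Place as left child of elk.
Insert pug: pug > bee → go right; pug > cat → go right; pug > owl → go right. Place as right child of owl.
Insert ram: ram > bee → go right; ram > cat → go right; ram > owl → go right; ram > pug → go right. Place as right child of pug.

Path to emu: bee → cat → owl → elk → emu
Path to ewe: bee → cat → owl → elk → emu → ewe
emu lies on both paths and is an ancestor of the other node.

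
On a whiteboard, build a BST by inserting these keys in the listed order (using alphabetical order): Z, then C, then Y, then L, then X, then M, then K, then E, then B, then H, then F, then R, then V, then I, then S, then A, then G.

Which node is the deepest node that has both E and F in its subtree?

E

Z: root
C: left child of Z (depth 1)
Y: right child of C (depth 2)
L: left child of Y (depth 3)
X: right child of L (depth 4)
M: left child of X (depth 5)
K: left child of L (depth 4)
E: left child of K (depth 5)
B: left child of C (depth 2)
H: right child of E (depth 6)
F: left child of H (depth 7)
R: right child of M (depth 6)
V: right child of R (depth 7)
I: right child of H (depth 7)
S: left child of V (depth 8)
A: left child of B (depth 3)
G: right child of F (depth 8)

Path to E: Z → C → Y → L → K → E
Path to F: Z → C → Y → L → K → E → H → F
E lies on both paths and is an ancestor of the other node.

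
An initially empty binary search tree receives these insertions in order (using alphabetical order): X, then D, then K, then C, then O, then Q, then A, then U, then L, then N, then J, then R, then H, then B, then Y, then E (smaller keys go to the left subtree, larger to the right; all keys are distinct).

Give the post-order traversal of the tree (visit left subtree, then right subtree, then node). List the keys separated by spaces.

Insert X: tree is empty, so X becomes the root.
Insert D: D < X → go left. Place as left child of X.
Insert K: K < X → go left; K > D → go right. Place as right child of D.
Insert C: C < X → go left; C < D → go left. Place as left child of D.
Insert O: O < X → go left; O > D → go right; O > K → go right. Place as right child of K.
Insert Q: Q < X → go left; Q > D → go right; Q > K → go right; Q > O → go right. Place as right child of O.
Insert A: A < X → go left; A < D → go left; A < C → go left. Place as left child of C.
Insert U: U < X → go left; U > D → go right; U > K → go right; U > O → go right; U > Q → go right. Place as right child of Q.
Insert L: L < X → go left; L > D → go right; L > K → go right; L < O → go left. Place as left child of O.
Insert N: N < X → go left; N > D → go right; N > K → go right; N < O → go left; N > L → go right. Place as right child of L.
Insert J: J < X → go left; J > D → go right; J < K → go left. Place as left child of K.
Insert R: R < X → go left; R > D → go right; R > K → go right; R > O → go right; R > Q → go right; R < U → go left. Place as left child of U.
Insert H: H < X → go left; H > D → go right; H < K → go left; H < J → go left. Place as left child of J.
Insert B: B < X → go left; B < D → go left; B < C → go left; B > A → go right. Place as right child of A.
Insert Y: Y > X → go right. Place as right child of X.
Insert E: E < X → go left; E > D → go right; E < K → go left; E < J → go left; E < H → go left. Place as left child of H.

B A C E H J N L R U Q O K D Y X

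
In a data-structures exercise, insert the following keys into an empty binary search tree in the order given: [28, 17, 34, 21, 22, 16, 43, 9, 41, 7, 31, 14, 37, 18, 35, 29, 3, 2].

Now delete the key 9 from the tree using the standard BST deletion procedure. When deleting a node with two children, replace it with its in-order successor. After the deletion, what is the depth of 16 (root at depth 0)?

2

28: root
17: left child of 28 (depth 1)
34: right child of 28 (depth 1)
21: right child of 17 (depth 2)
22: right child of 21 (depth 3)
16: left child of 17 (depth 2)
43: right child of 34 (depth 2)
9: left child of 16 (depth 3)
41: left child of 43 (depth 3)
7: left child of 9 (depth 4)
31: left child of 34 (depth 2)
14: right child of 9 (depth 4)
37: left child of 41 (depth 4)
18: left child of 21 (depth 3)
35: left child of 37 (depth 5)
29: left child of 31 (depth 3)
3: left child of 7 (depth 5)
2: left child of 3 (depth 6)

Delete 9 (two children — replace with in-order successor).
After deletion, path to 16: 28 → 17 → 16.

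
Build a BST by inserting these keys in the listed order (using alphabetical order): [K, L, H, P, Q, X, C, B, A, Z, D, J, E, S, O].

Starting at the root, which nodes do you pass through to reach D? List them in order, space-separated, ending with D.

Resulting structure (node: left, right):
  K: L=H, R=L
  L: L=–, R=P
  H: L=C, R=J
  P: L=O, R=Q
  Q: L=–, R=X
  X: L=S, R=Z
  C: L=B, R=D
  B: L=A, R=–
  A: L=–, R=–
  Z: L=–, R=–
  D: L=–, R=E
  J: L=–, R=–
  E: L=–, R=–
  S: L=–, R=–
  O: L=–, R=–

K H C D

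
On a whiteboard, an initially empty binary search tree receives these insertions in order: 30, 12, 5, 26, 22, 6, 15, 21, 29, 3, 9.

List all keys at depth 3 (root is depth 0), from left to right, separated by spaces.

Insert 30: tree is empty, so 30 becomes the root.
Insert 12: 12 < 30 → go left. Place as left child of 30.
Insert 5: 5 < 30 → go left; 5 < 12 → go left. Place as left child of 12.
Insert 26: 26 < 30 → go left; 26 > 12 → go right. Place as right child of 12.
Insert 22: 22 < 30 → go left; 22 > 12 → go right; 22 < 26 → go left. Place as left child of 26.
Insert 6: 6 < 30 → go left; 6 < 12 → go left; 6 > 5 → go right. Place as right child of 5.
Insert 15: 15 < 30 → go left; 15 > 12 → go right; 15 < 26 → go left; 15 < 22 → go left. Place as left child of 22.
Insert 21: 21 < 30 → go left; 21 > 12 → go right; 21 < 26 → go left; 21 < 22 → go left; 21 > 15 → go right. Place as right child of 15.
Insert 29: 29 < 30 → go left; 29 > 12 → go right; 29 > 26 → go right. Place as right child of 26.
Insert 3: 3 < 30 → go left; 3 < 12 → go left; 3 < 5 → go left. Place as left child of 5.
Insert 9: 9 < 30 → go left; 9 < 12 → go left; 9 > 5 → go right; 9 > 6 → go right. Place as right child of 6.

3 6 22 29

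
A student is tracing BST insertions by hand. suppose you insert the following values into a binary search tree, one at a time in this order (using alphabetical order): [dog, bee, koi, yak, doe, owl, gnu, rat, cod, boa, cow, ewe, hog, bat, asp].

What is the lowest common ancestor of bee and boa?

bee

dog: root
bee: left child of dog (depth 1)
koi: right child of dog (depth 1)
yak: right child of koi (depth 2)
doe: right child of bee (depth 2)
owl: left child of yak (depth 3)
gnu: left child of koi (depth 2)
rat: right child of owl (depth 4)
cod: left child of doe (depth 3)
boa: left child of cod (depth 4)
cow: right child of cod (depth 4)
ewe: left child of gnu (depth 3)
hog: right child of gnu (depth 3)
bat: left child of bee (depth 2)
asp: left child of bat (depth 3)

Path to bee: dog → bee
Path to boa: dog → bee → doe → cod → boa
bee lies on both paths and is an ancestor of the other node.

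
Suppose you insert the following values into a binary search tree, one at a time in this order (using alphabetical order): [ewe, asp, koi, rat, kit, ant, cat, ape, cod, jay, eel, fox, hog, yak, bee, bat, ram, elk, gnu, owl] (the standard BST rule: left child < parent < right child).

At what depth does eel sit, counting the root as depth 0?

4

Insert ewe: tree is empty, so ewe becomes the root.
Insert asp: asp < ewe → go left. Place as left child of ewe.
Insert koi: koi > ewe → go right. Place as right child of ewe.
Insert rat: rat > ewe → go right; rat > koi → go right. Place as right child of koi.
Insert kit: kit > ewe → go right; kit < koi → go left. Place as left child of koi.
Insert ant: ant < ewe → go left; ant < asp → go left. Place as left child of asp.
Insert cat: cat < ewe → go left; cat > asp → go right. Place as right child of asp.
Insert ape: ape < ewe → go left; ape < asp → go left; ape > ant → go right. Place as right child of ant.
Insert cod: cod < ewe → go left; cod > asp → go right; cod > cat → go right. Place as right child of cat.
Insert jay: jay > ewe → go right; jay < koi → go left; jay < kit → go left. Place as left child of kit.
Insert eel: eel < ewe → go left; eel > asp → go right; eel > cat → go right; eel > cod → go right. Place as right child of cod.
Insert fox: fox > ewe → go right; fox < koi → go left; fox < kit → go left; fox < jay → go left. Place as left child of jay.
Insert hog: hog > ewe → go right; hog < koi → go left; hog < kit → go left; hog < jay → go left; hog > fox → go right. Place as right child of fox.
Insert yak: yak > ewe → go right; yak > koi → go right; yak > rat → go right. Place as right child of rat.
Insert bee: bee < ewe → go left; bee > asp → go right; bee < cat → go left. Place as left child of cat.
Insert bat: bat < ewe → go left; bat > asp → go right; bat < cat → go left; bat < bee → go left. Place as left child of bee.
Insert ram: ram > ewe → go right; ram > koi → go right; ram < rat → go left. Place as left child of rat.
Insert elk: elk < ewe → go left; elk > asp → go right; elk > cat → go right; elk > cod → go right; elk > eel → go right. Place as right child of eel.
Insert gnu: gnu > ewe → go right; gnu < koi → go left; gnu < kit → go left; gnu < jay → go left; gnu > fox → go right; gnu < hog → go left. Place as left child of hog.
Insert owl: owl > ewe → go right; owl > koi → go right; owl < rat → go left; owl < ram → go left. Place as left child of ram.

Path to eel: ewe → asp → cat → cod → eel, which is 4 edges.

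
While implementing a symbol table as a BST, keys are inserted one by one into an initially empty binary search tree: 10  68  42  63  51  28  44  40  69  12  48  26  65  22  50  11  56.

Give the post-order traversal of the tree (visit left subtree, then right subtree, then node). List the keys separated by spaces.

Insert 10: tree is empty, so 10 becomes the root.
Insert 68: 68 > 10 → go right. Place as right child of 10.
Insert 42: 42 > 10 → go right; 42 < 68 → go left. Place as left child of 68.
Insert 63: 63 > 10 → go right; 63 < 68 → go left; 63 > 42 → go right. Place as right child of 42.
Insert 51: 51 > 10 → go right; 51 < 68 → go left; 51 > 42 → go right; 51 < 63 → go left. Place as left child of 63.
Insert 28: 28 > 10 → go right; 28 < 68 → go left; 28 < 42 → go left. Place as left child of 42.
Insert 44: 44 > 10 → go right; 44 < 68 → go left; 44 > 42 → go right; 44 < 63 → go left; 44 < 51 → go left. Place as left child of 51.
Insert 40: 40 > 10 → go right; 40 < 68 → go left; 40 < 42 → go left; 40 > 28 → go right. Place as right child of 28.
Insert 69: 69 > 10 → go right; 69 > 68 → go right. Place as right child of 68.
Insert 12: 12 > 10 → go right; 12 < 68 → go left; 12 < 42 → go left; 12 < 28 → go left. Place as left child of 28.
Insert 48: 48 > 10 → go right; 48 < 68 → go left; 48 > 42 → go right; 48 < 63 → go left; 48 < 51 → go left; 48 > 44 → go right. Place as right child of 44.
Insert 26: 26 > 10 → go right; 26 < 68 → go left; 26 < 42 → go left; 26 < 28 → go left; 26 > 12 → go right. Place as right child of 12.
Insert 65: 65 > 10 → go right; 65 < 68 → go left; 65 > 42 → go right; 65 > 63 → go right. Place as right child of 63.
Insert 22: 22 > 10 → go right; 22 < 68 → go left; 22 < 42 → go left; 22 < 28 → go left; 22 > 12 → go right; 22 < 26 → go left. Place as left child of 26.
Insert 50: 50 > 10 → go right; 50 < 68 → go left; 50 > 42 → go right; 50 < 63 → go left; 50 < 51 → go left; 50 > 44 → go right; 50 > 48 → go right. Place as right child of 48.
Insert 11: 11 > 10 → go right; 11 < 68 → go left; 11 < 42 → go left; 11 < 28 → go left; 11 < 12 → go left. Place as left child of 12.
Insert 56: 56 > 10 → go right; 56 < 68 → go left; 56 > 42 → go right; 56 < 63 → go left; 56 > 51 → go right. Place as right child of 51.

11 22 26 12 40 28 50 48 44 56 51 65 63 42 69 68 10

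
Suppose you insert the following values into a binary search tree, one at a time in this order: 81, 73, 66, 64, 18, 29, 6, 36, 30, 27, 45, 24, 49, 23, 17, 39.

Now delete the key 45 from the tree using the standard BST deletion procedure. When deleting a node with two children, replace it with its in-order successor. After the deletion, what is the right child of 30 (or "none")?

81: root
73: left child of 81 (depth 1)
66: left child of 73 (depth 2)
64: left child of 66 (depth 3)
18: left child of 64 (depth 4)
29: right child of 18 (depth 5)
6: left child of 18 (depth 5)
36: right child of 29 (depth 6)
30: left child of 36 (depth 7)
27: left child of 29 (depth 6)
45: right child of 36 (depth 7)
24: left child of 27 (depth 7)
49: right child of 45 (depth 8)
23: left child of 24 (depth 8)
17: right child of 6 (depth 6)
39: left child of 45 (depth 8)

Delete 45 (two children — replace with in-order successor).
After deletion, 30's right child: none.

none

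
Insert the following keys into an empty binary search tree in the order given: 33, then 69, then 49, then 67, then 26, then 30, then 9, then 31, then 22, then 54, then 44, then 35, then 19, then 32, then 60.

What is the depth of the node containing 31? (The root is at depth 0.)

3

Insert 33: tree is empty, so 33 becomes the root.
Insert 69: 69 > 33 → go right. Place as right child of 33.
Insert 49: 49 > 33 → go right; 49 < 69 → go left. Place as left child of 69.
Insert 67: 67 > 33 → go right; 67 < 69 → go left; 67 > 49 → go right. Place as right child of 49.
Insert 26: 26 < 33 → go left. Place as left child of 33.
Insert 30: 30 < 33 → go left; 30 > 26 → go right. Place as right child of 26.
Insert 9: 9 < 33 → go left; 9 < 26 → go left. Place as left child of 26.
Insert 31: 31 < 33 → go left; 31 > 26 → go right; 31 > 30 → go right. Place as right child of 30.
Insert 22: 22 < 33 → go left; 22 < 26 → go left; 22 > 9 → go right. Place as right child of 9.
Insert 54: 54 > 33 → go right; 54 < 69 → go left; 54 > 49 → go right; 54 < 67 → go left. Place as left child of 67.
Insert 44: 44 > 33 → go right; 44 < 69 → go left; 44 < 49 → go left. Place as left child of 49.
Insert 35: 35 > 33 → go right; 35 < 69 → go left; 35 < 49 → go left; 35 < 44 → go left. Place as left child of 44.
Insert 19: 19 < 33 → go left; 19 < 26 → go left; 19 > 9 → go right; 19 < 22 → go left. Place as left child of 22.
Insert 32: 32 < 33 → go left; 32 > 26 → go right; 32 > 30 → go right; 32 > 31 → go right. Place as right child of 31.
Insert 60: 60 > 33 → go right; 60 < 69 → go left; 60 > 49 → go right; 60 < 67 → go left; 60 > 54 → go right. Place as right child of 54.

Path to 31: 33 → 26 → 30 → 31, which is 3 edges.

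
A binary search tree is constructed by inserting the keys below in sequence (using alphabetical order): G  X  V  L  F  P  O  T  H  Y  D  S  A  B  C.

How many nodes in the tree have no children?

Insert G: tree is empty, so G becomes the root.
Insert X: X > G → go right. Place as right child of G.
Insert V: V > G → go right; V < X → go left. Place as left child of X.
Insert L: L > G → go right; L < X → go left; L < V → go left. Place as left child of V.
Insert F: F < G → go left. Place as left child of G.
Insert P: P > G → go right; P < X → go left; P < V → go left; P > L → go right. Place as right child of L.
Insert O: O > G → go right; O < X → go left; O < V → go left; O > L → go right; O < P → go left. Place as left child of P.
Insert T: T > G → go right; T < X → go left; T < V → go left; T > L → go right; T > P → go right. Place as right child of P.
Insert H: H > G → go right; H < X → go left; H < V → go left; H < L → go left. Place as left child of L.
Insert Y: Y > G → go right; Y > X → go right. Place as right child of X.
Insert D: D < G → go left; D < F → go left. Place as left child of F.
Insert S: S > G → go right; S < X → go left; S < V → go left; S > L → go right; S > P → go right; S < T → go left. Place as left child of T.
Insert A: A < G → go left; A < F → go left; A < D → go left. Place as left child of D.
Insert B: B < G → go left; B < F → go left; B < D → go left; B > A → go right. Place as right child of A.
Insert C: C < G → go left; C < F → go left; C < D → go left; C > A → go right; C > B → go right. Place as right child of B.

Leaves: C, H, O, S, Y — 5 in total.

5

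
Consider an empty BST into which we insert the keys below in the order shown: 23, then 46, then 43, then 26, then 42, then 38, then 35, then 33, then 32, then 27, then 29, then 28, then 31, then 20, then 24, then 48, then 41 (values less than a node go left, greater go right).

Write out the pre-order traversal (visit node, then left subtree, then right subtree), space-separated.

23 20 46 43 26 24 42 38 35 33 32 27 29 28 31 41 48

Insert 23: tree is empty, so 23 becomes the root.
Insert 46: 46 > 23 → go right. Place as right child of 23.
Insert 43: 43 > 23 → go right; 43 < 46 → go left. Place as left child of 46.
Insert 26: 26 > 23 → go right; 26 < 46 → go left; 26 < 43 → go left. Place as left child of 43.
Insert 42: 42 > 23 → go right; 42 < 46 → go left; 42 < 43 → go left; 42 > 26 → go right. Place as right child of 26.
Insert 38: 38 > 23 → go right; 38 < 46 → go left; 38 < 43 → go left; 38 > 26 → go right; 38 < 42 → go left. Place as left child of 42.
Insert 35: 35 > 23 → go right; 35 < 46 → go left; 35 < 43 → go left; 35 > 26 → go right; 35 < 42 → go left; 35 < 38 → go left. Place as left child of 38.
Insert 33: 33 > 23 → go right; 33 < 46 → go left; 33 < 43 → go left; 33 > 26 → go right; 33 < 42 → go left; 33 < 38 → go left; 33 < 35 → go left. Place as left child of 35.
Insert 32: 32 > 23 → go right; 32 < 46 → go left; 32 < 43 → go left; 32 > 26 → go right; 32 < 42 → go left; 32 < 38 → go left; 32 < 35 → go left; 32 < 33 → go left. Place as left child of 33.
Insert 27: 27 > 23 → go right; 27 < 46 → go left; 27 < 43 → go left; 27 > 26 → go right; 27 < 42 → go left; 27 < 38 → go left; 27 < 35 → go left; 27 < 33 → go left; 27 < 32 → go left. Place as left child of 32.
Insert 29: 29 > 23 → go right; 29 < 46 → go left; 29 < 43 → go left; 29 > 26 → go right; 29 < 42 → go left; 29 < 38 → go left; 29 < 35 → go left; 29 < 33 → go left; 29 < 32 → go left; 29 > 27 → go right. Place as right child of 27.
Insert 28: 28 > 23 → go right; 28 < 46 → go left; 28 < 43 → go left; 28 > 26 → go right; 28 < 42 → go left; 28 < 38 → go left; 28 < 35 → go left; 28 < 33 → go left; 28 < 32 → go left; 28 > 27 → go right; 28 < 29 → go left. Place as left child of 29.
Insert 31: 31 > 23 → go right; 31 < 46 → go left; 31 < 43 → go left; 31 > 26 → go right; 31 < 42 → go left; 31 < 38 → go left; 31 < 35 → go left; 31 < 33 → go left; 31 < 32 → go left; 31 > 27 → go right; 31 > 29 → go right. Place as right child of 29.
Insert 20: 20 < 23 → go left. Place as left child of 23.
Insert 24: 24 > 23 → go right; 24 < 46 → go left; 24 < 43 → go left; 24 < 26 → go left. Place as left child of 26.
Insert 48: 48 > 23 → go right; 48 > 46 → go right. Place as right child of 46.
Insert 41: 41 > 23 → go right; 41 < 46 → go left; 41 < 43 → go left; 41 > 26 → go right; 41 < 42 → go left; 41 > 38 → go right. Place as right child of 38.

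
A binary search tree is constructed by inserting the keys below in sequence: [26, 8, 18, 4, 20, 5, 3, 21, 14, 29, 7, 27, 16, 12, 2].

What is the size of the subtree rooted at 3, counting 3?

2

Insert 26: tree is empty, so 26 becomes the root.
Insert 8: 8 < 26 → go left. Place as left child of 26.
Insert 18: 18 < 26 → go left; 18 > 8 → go right. Place as right child of 8.
Insert 4: 4 < 26 → go left; 4 < 8 → go left. Place as left child of 8.
Insert 20: 20 < 26 → go left; 20 > 8 → go right; 20 > 18 → go right. Place as right child of 18.
Insert 5: 5 < 26 → go left; 5 < 8 → go left; 5 > 4 → go right. Place as right child of 4.
Insert 3: 3 < 26 → go left; 3 < 8 → go left; 3 < 4 → go left. Place as left child of 4.
Insert 21: 21 < 26 → go left; 21 > 8 → go right; 21 > 18 → go right; 21 > 20 → go right. Place as right child of 20.
Insert 14: 14 < 26 → go left; 14 > 8 → go right; 14 < 18 → go left. Place as left child of 18.
Insert 29: 29 > 26 → go right. Place as right child of 26.
Insert 7: 7 < 26 → go left; 7 < 8 → go left; 7 > 4 → go right; 7 > 5 → go right. Place as right child of 5.
Insert 27: 27 > 26 → go right; 27 < 29 → go left. Place as left child of 29.
Insert 16: 16 < 26 → go left; 16 > 8 → go right; 16 < 18 → go left; 16 > 14 → go right. Place as right child of 14.
Insert 12: 12 < 26 → go left; 12 > 8 → go right; 12 < 18 → go left; 12 < 14 → go left. Place as left child of 14.
Insert 2: 2 < 26 → go left; 2 < 8 → go left; 2 < 4 → go left; 2 < 3 → go left. Place as left child of 3.

Subtree rooted at 3 contains: 3, 2 — 2 nodes.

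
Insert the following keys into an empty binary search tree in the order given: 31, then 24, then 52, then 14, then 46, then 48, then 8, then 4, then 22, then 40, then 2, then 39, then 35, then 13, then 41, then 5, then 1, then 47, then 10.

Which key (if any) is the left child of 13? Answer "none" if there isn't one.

31: root
24: left child of 31 (depth 1)
52: right child of 31 (depth 1)
14: left child of 24 (depth 2)
46: left child of 52 (depth 2)
48: right child of 46 (depth 3)
8: left child of 14 (depth 3)
4: left child of 8 (depth 4)
22: right child of 14 (depth 3)
40: left child of 46 (depth 3)
2: left child of 4 (depth 5)
39: left child of 40 (depth 4)
35: left child of 39 (depth 5)
13: right child of 8 (depth 4)
41: right child of 40 (depth 4)
5: right child of 4 (depth 5)
1: left child of 2 (depth 6)
47: left child of 48 (depth 4)
10: left child of 13 (depth 5)

10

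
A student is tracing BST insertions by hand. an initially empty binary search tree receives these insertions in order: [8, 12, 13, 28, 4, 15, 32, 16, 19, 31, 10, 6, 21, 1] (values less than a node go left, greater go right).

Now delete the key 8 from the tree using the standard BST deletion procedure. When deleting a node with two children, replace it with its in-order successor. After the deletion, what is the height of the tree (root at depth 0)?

8: root
12: right child of 8 (depth 1)
13: right child of 12 (depth 2)
28: right child of 13 (depth 3)
4: left child of 8 (depth 1)
15: left child of 28 (depth 4)
32: right child of 28 (depth 4)
16: right child of 15 (depth 5)
19: right child of 16 (depth 6)
31: left child of 32 (depth 5)
10: left child of 12 (depth 2)
6: right child of 4 (depth 2)
21: right child of 19 (depth 7)
1: left child of 4 (depth 2)

Delete 8 (two children — replace with in-order successor).
After deletion, deepest node is 21 at depth 7.

7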